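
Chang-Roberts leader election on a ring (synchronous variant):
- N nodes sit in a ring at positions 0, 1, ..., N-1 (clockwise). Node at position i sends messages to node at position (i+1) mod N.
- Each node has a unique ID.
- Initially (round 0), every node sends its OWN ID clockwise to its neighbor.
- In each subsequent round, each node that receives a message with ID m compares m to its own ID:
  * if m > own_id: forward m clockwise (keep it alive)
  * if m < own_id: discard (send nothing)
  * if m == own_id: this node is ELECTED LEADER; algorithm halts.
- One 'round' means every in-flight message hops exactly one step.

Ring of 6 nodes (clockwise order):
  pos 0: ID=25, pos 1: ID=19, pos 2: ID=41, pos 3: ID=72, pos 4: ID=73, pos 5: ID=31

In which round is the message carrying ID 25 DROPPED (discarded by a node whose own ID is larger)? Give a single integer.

Round 1: pos1(id19) recv 25: fwd; pos2(id41) recv 19: drop; pos3(id72) recv 41: drop; pos4(id73) recv 72: drop; pos5(id31) recv 73: fwd; pos0(id25) recv 31: fwd
Round 2: pos2(id41) recv 25: drop; pos0(id25) recv 73: fwd; pos1(id19) recv 31: fwd
Round 3: pos1(id19) recv 73: fwd; pos2(id41) recv 31: drop
Round 4: pos2(id41) recv 73: fwd
Round 5: pos3(id72) recv 73: fwd
Round 6: pos4(id73) recv 73: ELECTED
Message ID 25 originates at pos 0; dropped at pos 2 in round 2

Answer: 2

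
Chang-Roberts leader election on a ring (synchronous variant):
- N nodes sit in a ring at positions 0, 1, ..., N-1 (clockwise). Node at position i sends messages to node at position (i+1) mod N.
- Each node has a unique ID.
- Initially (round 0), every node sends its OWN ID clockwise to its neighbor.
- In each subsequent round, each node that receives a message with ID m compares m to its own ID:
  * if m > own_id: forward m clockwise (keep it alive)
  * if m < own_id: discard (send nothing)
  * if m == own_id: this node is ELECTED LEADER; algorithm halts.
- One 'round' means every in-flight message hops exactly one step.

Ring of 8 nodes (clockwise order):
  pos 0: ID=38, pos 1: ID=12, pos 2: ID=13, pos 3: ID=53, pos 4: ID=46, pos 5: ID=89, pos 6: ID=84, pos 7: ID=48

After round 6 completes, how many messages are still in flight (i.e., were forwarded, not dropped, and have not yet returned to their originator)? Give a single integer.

Round 1: pos1(id12) recv 38: fwd; pos2(id13) recv 12: drop; pos3(id53) recv 13: drop; pos4(id46) recv 53: fwd; pos5(id89) recv 46: drop; pos6(id84) recv 89: fwd; pos7(id48) recv 84: fwd; pos0(id38) recv 48: fwd
Round 2: pos2(id13) recv 38: fwd; pos5(id89) recv 53: drop; pos7(id48) recv 89: fwd; pos0(id38) recv 84: fwd; pos1(id12) recv 48: fwd
Round 3: pos3(id53) recv 38: drop; pos0(id38) recv 89: fwd; pos1(id12) recv 84: fwd; pos2(id13) recv 48: fwd
Round 4: pos1(id12) recv 89: fwd; pos2(id13) recv 84: fwd; pos3(id53) recv 48: drop
Round 5: pos2(id13) recv 89: fwd; pos3(id53) recv 84: fwd
Round 6: pos3(id53) recv 89: fwd; pos4(id46) recv 84: fwd
After round 6: 2 messages still in flight

Answer: 2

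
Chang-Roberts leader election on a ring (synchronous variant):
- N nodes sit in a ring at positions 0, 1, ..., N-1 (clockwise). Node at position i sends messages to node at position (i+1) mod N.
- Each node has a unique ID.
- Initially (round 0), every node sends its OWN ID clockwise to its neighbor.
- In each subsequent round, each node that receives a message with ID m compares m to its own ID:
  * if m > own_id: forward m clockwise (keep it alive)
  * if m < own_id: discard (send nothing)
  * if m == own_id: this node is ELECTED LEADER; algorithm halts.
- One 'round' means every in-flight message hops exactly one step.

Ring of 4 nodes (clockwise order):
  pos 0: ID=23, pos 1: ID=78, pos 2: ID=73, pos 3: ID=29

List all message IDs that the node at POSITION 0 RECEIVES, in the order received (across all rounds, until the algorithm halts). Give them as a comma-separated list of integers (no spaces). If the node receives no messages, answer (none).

Round 1: pos1(id78) recv 23: drop; pos2(id73) recv 78: fwd; pos3(id29) recv 73: fwd; pos0(id23) recv 29: fwd
Round 2: pos3(id29) recv 78: fwd; pos0(id23) recv 73: fwd; pos1(id78) recv 29: drop
Round 3: pos0(id23) recv 78: fwd; pos1(id78) recv 73: drop
Round 4: pos1(id78) recv 78: ELECTED

Answer: 29,73,78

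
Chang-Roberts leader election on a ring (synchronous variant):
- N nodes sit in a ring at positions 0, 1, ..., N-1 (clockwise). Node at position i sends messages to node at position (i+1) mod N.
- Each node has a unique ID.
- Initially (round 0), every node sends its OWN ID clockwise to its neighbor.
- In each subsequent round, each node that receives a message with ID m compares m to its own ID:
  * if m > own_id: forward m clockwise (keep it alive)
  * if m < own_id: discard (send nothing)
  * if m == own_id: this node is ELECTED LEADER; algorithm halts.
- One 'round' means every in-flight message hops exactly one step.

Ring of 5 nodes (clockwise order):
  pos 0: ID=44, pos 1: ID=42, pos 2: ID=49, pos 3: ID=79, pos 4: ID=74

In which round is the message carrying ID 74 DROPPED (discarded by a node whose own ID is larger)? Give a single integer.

Round 1: pos1(id42) recv 44: fwd; pos2(id49) recv 42: drop; pos3(id79) recv 49: drop; pos4(id74) recv 79: fwd; pos0(id44) recv 74: fwd
Round 2: pos2(id49) recv 44: drop; pos0(id44) recv 79: fwd; pos1(id42) recv 74: fwd
Round 3: pos1(id42) recv 79: fwd; pos2(id49) recv 74: fwd
Round 4: pos2(id49) recv 79: fwd; pos3(id79) recv 74: drop
Round 5: pos3(id79) recv 79: ELECTED
Message ID 74 originates at pos 4; dropped at pos 3 in round 4

Answer: 4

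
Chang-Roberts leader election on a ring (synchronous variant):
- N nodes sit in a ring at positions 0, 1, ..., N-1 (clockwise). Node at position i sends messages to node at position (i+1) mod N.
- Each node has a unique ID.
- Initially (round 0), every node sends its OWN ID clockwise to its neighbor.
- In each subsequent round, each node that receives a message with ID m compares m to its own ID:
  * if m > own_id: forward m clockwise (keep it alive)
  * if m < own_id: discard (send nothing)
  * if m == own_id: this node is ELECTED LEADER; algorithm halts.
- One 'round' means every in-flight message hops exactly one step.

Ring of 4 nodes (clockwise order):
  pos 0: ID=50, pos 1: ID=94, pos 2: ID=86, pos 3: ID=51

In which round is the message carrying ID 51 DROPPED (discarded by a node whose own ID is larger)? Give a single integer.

Answer: 2

Derivation:
Round 1: pos1(id94) recv 50: drop; pos2(id86) recv 94: fwd; pos3(id51) recv 86: fwd; pos0(id50) recv 51: fwd
Round 2: pos3(id51) recv 94: fwd; pos0(id50) recv 86: fwd; pos1(id94) recv 51: drop
Round 3: pos0(id50) recv 94: fwd; pos1(id94) recv 86: drop
Round 4: pos1(id94) recv 94: ELECTED
Message ID 51 originates at pos 3; dropped at pos 1 in round 2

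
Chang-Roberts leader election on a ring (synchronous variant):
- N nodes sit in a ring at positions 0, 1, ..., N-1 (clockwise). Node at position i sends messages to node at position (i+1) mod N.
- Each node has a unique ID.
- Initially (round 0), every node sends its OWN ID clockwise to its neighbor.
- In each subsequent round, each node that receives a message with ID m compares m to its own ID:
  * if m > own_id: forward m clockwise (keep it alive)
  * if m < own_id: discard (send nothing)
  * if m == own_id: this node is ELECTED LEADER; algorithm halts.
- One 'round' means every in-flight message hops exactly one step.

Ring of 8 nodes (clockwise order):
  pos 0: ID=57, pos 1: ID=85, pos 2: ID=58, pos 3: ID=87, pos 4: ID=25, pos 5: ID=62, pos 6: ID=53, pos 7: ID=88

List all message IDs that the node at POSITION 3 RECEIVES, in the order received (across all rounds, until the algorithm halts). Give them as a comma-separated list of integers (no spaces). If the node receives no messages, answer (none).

Round 1: pos1(id85) recv 57: drop; pos2(id58) recv 85: fwd; pos3(id87) recv 58: drop; pos4(id25) recv 87: fwd; pos5(id62) recv 25: drop; pos6(id53) recv 62: fwd; pos7(id88) recv 53: drop; pos0(id57) recv 88: fwd
Round 2: pos3(id87) recv 85: drop; pos5(id62) recv 87: fwd; pos7(id88) recv 62: drop; pos1(id85) recv 88: fwd
Round 3: pos6(id53) recv 87: fwd; pos2(id58) recv 88: fwd
Round 4: pos7(id88) recv 87: drop; pos3(id87) recv 88: fwd
Round 5: pos4(id25) recv 88: fwd
Round 6: pos5(id62) recv 88: fwd
Round 7: pos6(id53) recv 88: fwd
Round 8: pos7(id88) recv 88: ELECTED

Answer: 58,85,88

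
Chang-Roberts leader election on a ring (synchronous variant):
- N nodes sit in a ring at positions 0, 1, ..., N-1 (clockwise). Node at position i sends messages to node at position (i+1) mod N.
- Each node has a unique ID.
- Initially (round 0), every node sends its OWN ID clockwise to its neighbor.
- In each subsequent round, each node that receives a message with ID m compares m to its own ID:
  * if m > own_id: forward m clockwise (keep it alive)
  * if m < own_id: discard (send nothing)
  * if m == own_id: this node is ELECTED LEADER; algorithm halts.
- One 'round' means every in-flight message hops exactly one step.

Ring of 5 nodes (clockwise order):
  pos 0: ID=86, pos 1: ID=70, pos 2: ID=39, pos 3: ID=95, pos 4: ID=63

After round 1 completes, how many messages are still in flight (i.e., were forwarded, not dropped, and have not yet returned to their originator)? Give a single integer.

Round 1: pos1(id70) recv 86: fwd; pos2(id39) recv 70: fwd; pos3(id95) recv 39: drop; pos4(id63) recv 95: fwd; pos0(id86) recv 63: drop
After round 1: 3 messages still in flight

Answer: 3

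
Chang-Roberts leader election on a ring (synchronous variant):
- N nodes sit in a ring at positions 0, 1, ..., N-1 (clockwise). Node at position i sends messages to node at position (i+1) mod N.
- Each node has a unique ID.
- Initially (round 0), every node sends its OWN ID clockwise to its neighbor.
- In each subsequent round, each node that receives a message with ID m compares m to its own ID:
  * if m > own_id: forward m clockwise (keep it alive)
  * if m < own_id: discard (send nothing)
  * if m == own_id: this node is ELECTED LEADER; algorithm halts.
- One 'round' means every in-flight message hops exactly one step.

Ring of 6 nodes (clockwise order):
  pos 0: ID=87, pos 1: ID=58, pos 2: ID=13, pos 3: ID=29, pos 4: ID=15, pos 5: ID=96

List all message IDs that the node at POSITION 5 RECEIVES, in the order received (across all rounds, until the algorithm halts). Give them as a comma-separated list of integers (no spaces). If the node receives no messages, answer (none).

Answer: 15,29,58,87,96

Derivation:
Round 1: pos1(id58) recv 87: fwd; pos2(id13) recv 58: fwd; pos3(id29) recv 13: drop; pos4(id15) recv 29: fwd; pos5(id96) recv 15: drop; pos0(id87) recv 96: fwd
Round 2: pos2(id13) recv 87: fwd; pos3(id29) recv 58: fwd; pos5(id96) recv 29: drop; pos1(id58) recv 96: fwd
Round 3: pos3(id29) recv 87: fwd; pos4(id15) recv 58: fwd; pos2(id13) recv 96: fwd
Round 4: pos4(id15) recv 87: fwd; pos5(id96) recv 58: drop; pos3(id29) recv 96: fwd
Round 5: pos5(id96) recv 87: drop; pos4(id15) recv 96: fwd
Round 6: pos5(id96) recv 96: ELECTED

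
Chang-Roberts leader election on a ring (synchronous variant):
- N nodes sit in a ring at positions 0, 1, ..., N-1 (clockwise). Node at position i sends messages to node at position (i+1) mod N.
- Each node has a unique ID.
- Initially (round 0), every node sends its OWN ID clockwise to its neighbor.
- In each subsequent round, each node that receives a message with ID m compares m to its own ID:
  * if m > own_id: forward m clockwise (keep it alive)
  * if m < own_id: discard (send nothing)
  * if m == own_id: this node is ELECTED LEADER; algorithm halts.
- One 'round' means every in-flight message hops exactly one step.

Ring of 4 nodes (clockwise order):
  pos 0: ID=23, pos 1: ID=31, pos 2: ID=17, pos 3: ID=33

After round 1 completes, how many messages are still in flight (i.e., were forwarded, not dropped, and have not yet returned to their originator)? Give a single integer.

Round 1: pos1(id31) recv 23: drop; pos2(id17) recv 31: fwd; pos3(id33) recv 17: drop; pos0(id23) recv 33: fwd
After round 1: 2 messages still in flight

Answer: 2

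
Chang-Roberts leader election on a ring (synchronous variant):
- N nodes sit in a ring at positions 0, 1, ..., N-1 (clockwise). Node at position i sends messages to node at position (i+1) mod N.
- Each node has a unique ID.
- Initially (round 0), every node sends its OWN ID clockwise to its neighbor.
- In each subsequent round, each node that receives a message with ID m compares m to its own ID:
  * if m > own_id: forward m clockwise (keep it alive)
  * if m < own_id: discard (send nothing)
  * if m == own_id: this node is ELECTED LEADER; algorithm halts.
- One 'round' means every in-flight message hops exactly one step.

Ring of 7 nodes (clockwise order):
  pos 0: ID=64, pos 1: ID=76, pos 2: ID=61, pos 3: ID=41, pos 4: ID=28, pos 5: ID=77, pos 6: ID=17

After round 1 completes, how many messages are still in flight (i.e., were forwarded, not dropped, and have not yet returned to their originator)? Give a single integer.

Answer: 4

Derivation:
Round 1: pos1(id76) recv 64: drop; pos2(id61) recv 76: fwd; pos3(id41) recv 61: fwd; pos4(id28) recv 41: fwd; pos5(id77) recv 28: drop; pos6(id17) recv 77: fwd; pos0(id64) recv 17: drop
After round 1: 4 messages still in flight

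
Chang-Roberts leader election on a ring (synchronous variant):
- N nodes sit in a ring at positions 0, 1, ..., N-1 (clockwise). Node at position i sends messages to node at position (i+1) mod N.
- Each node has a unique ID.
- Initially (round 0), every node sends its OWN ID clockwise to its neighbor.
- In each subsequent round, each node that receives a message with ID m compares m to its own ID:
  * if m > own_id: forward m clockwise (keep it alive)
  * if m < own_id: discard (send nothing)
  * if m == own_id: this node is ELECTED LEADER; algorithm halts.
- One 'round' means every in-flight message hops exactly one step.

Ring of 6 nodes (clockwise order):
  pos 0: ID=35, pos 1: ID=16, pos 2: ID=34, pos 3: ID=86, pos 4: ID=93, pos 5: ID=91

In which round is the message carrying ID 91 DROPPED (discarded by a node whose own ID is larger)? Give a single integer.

Answer: 5

Derivation:
Round 1: pos1(id16) recv 35: fwd; pos2(id34) recv 16: drop; pos3(id86) recv 34: drop; pos4(id93) recv 86: drop; pos5(id91) recv 93: fwd; pos0(id35) recv 91: fwd
Round 2: pos2(id34) recv 35: fwd; pos0(id35) recv 93: fwd; pos1(id16) recv 91: fwd
Round 3: pos3(id86) recv 35: drop; pos1(id16) recv 93: fwd; pos2(id34) recv 91: fwd
Round 4: pos2(id34) recv 93: fwd; pos3(id86) recv 91: fwd
Round 5: pos3(id86) recv 93: fwd; pos4(id93) recv 91: drop
Round 6: pos4(id93) recv 93: ELECTED
Message ID 91 originates at pos 5; dropped at pos 4 in round 5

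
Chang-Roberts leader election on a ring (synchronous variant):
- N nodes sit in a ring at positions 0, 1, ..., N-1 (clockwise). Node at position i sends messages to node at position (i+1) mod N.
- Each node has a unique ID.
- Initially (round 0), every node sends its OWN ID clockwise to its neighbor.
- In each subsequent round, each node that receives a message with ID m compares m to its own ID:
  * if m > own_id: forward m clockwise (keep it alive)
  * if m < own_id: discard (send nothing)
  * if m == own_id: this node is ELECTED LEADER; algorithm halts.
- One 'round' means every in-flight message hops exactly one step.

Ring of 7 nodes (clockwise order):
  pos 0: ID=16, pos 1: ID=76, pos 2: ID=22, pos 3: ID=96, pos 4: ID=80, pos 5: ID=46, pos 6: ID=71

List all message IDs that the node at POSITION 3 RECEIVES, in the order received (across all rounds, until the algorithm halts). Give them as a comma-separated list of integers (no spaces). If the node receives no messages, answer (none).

Answer: 22,76,80,96

Derivation:
Round 1: pos1(id76) recv 16: drop; pos2(id22) recv 76: fwd; pos3(id96) recv 22: drop; pos4(id80) recv 96: fwd; pos5(id46) recv 80: fwd; pos6(id71) recv 46: drop; pos0(id16) recv 71: fwd
Round 2: pos3(id96) recv 76: drop; pos5(id46) recv 96: fwd; pos6(id71) recv 80: fwd; pos1(id76) recv 71: drop
Round 3: pos6(id71) recv 96: fwd; pos0(id16) recv 80: fwd
Round 4: pos0(id16) recv 96: fwd; pos1(id76) recv 80: fwd
Round 5: pos1(id76) recv 96: fwd; pos2(id22) recv 80: fwd
Round 6: pos2(id22) recv 96: fwd; pos3(id96) recv 80: drop
Round 7: pos3(id96) recv 96: ELECTED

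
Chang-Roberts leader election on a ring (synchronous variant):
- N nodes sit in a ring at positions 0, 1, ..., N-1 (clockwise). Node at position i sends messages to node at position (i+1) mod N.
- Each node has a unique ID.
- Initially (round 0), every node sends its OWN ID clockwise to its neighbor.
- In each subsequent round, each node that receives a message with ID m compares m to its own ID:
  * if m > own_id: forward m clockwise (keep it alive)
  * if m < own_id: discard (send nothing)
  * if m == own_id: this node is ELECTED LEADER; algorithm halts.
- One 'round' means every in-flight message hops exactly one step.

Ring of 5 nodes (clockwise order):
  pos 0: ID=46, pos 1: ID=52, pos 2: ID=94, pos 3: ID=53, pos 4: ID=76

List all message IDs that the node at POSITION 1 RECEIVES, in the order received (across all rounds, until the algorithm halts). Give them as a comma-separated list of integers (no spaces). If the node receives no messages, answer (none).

Round 1: pos1(id52) recv 46: drop; pos2(id94) recv 52: drop; pos3(id53) recv 94: fwd; pos4(id76) recv 53: drop; pos0(id46) recv 76: fwd
Round 2: pos4(id76) recv 94: fwd; pos1(id52) recv 76: fwd
Round 3: pos0(id46) recv 94: fwd; pos2(id94) recv 76: drop
Round 4: pos1(id52) recv 94: fwd
Round 5: pos2(id94) recv 94: ELECTED

Answer: 46,76,94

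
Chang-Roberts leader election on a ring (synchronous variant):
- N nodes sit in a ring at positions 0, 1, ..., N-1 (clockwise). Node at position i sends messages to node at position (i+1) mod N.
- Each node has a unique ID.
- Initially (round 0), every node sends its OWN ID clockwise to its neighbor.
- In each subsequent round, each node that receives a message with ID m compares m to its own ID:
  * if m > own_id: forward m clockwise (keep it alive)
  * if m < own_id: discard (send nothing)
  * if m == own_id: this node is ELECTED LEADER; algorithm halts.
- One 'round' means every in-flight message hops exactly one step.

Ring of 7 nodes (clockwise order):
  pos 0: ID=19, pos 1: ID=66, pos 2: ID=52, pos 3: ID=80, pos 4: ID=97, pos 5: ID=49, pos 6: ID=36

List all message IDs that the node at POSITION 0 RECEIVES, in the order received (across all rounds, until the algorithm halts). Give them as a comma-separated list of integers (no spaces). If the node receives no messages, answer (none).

Answer: 36,49,97

Derivation:
Round 1: pos1(id66) recv 19: drop; pos2(id52) recv 66: fwd; pos3(id80) recv 52: drop; pos4(id97) recv 80: drop; pos5(id49) recv 97: fwd; pos6(id36) recv 49: fwd; pos0(id19) recv 36: fwd
Round 2: pos3(id80) recv 66: drop; pos6(id36) recv 97: fwd; pos0(id19) recv 49: fwd; pos1(id66) recv 36: drop
Round 3: pos0(id19) recv 97: fwd; pos1(id66) recv 49: drop
Round 4: pos1(id66) recv 97: fwd
Round 5: pos2(id52) recv 97: fwd
Round 6: pos3(id80) recv 97: fwd
Round 7: pos4(id97) recv 97: ELECTED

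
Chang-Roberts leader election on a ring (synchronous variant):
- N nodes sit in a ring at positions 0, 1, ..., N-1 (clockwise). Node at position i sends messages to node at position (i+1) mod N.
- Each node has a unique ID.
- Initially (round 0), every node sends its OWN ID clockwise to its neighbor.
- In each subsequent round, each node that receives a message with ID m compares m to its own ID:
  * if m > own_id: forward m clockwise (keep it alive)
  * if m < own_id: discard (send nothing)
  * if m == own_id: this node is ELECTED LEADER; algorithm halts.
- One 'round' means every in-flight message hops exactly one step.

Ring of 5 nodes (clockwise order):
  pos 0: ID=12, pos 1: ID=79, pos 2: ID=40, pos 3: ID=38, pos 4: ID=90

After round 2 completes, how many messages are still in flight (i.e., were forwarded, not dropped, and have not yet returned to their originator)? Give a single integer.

Answer: 2

Derivation:
Round 1: pos1(id79) recv 12: drop; pos2(id40) recv 79: fwd; pos3(id38) recv 40: fwd; pos4(id90) recv 38: drop; pos0(id12) recv 90: fwd
Round 2: pos3(id38) recv 79: fwd; pos4(id90) recv 40: drop; pos1(id79) recv 90: fwd
After round 2: 2 messages still in flight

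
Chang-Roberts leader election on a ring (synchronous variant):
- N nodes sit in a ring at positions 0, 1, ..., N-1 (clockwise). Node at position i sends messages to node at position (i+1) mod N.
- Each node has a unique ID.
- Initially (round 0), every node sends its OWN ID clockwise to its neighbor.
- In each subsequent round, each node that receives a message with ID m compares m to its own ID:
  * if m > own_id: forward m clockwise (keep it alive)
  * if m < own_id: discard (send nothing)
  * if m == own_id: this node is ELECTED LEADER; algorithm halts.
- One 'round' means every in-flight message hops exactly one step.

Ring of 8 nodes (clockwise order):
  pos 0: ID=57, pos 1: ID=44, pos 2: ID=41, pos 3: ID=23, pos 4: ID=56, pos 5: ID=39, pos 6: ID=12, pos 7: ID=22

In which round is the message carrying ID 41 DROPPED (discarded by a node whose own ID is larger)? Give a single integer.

Answer: 2

Derivation:
Round 1: pos1(id44) recv 57: fwd; pos2(id41) recv 44: fwd; pos3(id23) recv 41: fwd; pos4(id56) recv 23: drop; pos5(id39) recv 56: fwd; pos6(id12) recv 39: fwd; pos7(id22) recv 12: drop; pos0(id57) recv 22: drop
Round 2: pos2(id41) recv 57: fwd; pos3(id23) recv 44: fwd; pos4(id56) recv 41: drop; pos6(id12) recv 56: fwd; pos7(id22) recv 39: fwd
Round 3: pos3(id23) recv 57: fwd; pos4(id56) recv 44: drop; pos7(id22) recv 56: fwd; pos0(id57) recv 39: drop
Round 4: pos4(id56) recv 57: fwd; pos0(id57) recv 56: drop
Round 5: pos5(id39) recv 57: fwd
Round 6: pos6(id12) recv 57: fwd
Round 7: pos7(id22) recv 57: fwd
Round 8: pos0(id57) recv 57: ELECTED
Message ID 41 originates at pos 2; dropped at pos 4 in round 2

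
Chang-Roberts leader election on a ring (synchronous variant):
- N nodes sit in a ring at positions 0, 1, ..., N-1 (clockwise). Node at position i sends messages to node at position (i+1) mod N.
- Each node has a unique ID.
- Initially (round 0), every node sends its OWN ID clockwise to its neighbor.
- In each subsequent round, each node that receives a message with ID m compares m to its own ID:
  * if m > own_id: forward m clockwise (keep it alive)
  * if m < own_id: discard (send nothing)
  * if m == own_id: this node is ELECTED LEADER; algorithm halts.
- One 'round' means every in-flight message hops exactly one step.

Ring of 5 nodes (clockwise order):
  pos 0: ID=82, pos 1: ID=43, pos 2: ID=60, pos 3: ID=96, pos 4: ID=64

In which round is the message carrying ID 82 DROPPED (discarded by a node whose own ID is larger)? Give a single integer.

Round 1: pos1(id43) recv 82: fwd; pos2(id60) recv 43: drop; pos3(id96) recv 60: drop; pos4(id64) recv 96: fwd; pos0(id82) recv 64: drop
Round 2: pos2(id60) recv 82: fwd; pos0(id82) recv 96: fwd
Round 3: pos3(id96) recv 82: drop; pos1(id43) recv 96: fwd
Round 4: pos2(id60) recv 96: fwd
Round 5: pos3(id96) recv 96: ELECTED
Message ID 82 originates at pos 0; dropped at pos 3 in round 3

Answer: 3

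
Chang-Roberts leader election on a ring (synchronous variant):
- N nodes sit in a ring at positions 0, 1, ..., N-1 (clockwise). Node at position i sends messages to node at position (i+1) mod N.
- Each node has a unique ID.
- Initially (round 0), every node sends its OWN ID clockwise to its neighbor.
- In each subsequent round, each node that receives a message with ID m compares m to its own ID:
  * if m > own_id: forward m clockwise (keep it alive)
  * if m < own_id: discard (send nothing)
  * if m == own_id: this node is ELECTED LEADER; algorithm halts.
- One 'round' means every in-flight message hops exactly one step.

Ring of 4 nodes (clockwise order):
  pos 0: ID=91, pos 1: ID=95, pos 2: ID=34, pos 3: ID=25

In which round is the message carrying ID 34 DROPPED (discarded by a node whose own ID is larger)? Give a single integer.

Round 1: pos1(id95) recv 91: drop; pos2(id34) recv 95: fwd; pos3(id25) recv 34: fwd; pos0(id91) recv 25: drop
Round 2: pos3(id25) recv 95: fwd; pos0(id91) recv 34: drop
Round 3: pos0(id91) recv 95: fwd
Round 4: pos1(id95) recv 95: ELECTED
Message ID 34 originates at pos 2; dropped at pos 0 in round 2

Answer: 2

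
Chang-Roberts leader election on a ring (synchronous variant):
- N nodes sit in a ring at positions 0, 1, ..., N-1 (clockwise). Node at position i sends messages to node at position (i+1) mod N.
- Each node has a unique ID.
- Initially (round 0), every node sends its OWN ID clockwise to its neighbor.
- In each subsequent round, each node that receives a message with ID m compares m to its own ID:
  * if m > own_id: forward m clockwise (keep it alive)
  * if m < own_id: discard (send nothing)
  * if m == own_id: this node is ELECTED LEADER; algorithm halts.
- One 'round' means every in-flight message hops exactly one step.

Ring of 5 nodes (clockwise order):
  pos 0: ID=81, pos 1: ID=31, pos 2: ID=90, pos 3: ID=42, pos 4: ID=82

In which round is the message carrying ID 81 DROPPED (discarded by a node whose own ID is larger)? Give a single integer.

Answer: 2

Derivation:
Round 1: pos1(id31) recv 81: fwd; pos2(id90) recv 31: drop; pos3(id42) recv 90: fwd; pos4(id82) recv 42: drop; pos0(id81) recv 82: fwd
Round 2: pos2(id90) recv 81: drop; pos4(id82) recv 90: fwd; pos1(id31) recv 82: fwd
Round 3: pos0(id81) recv 90: fwd; pos2(id90) recv 82: drop
Round 4: pos1(id31) recv 90: fwd
Round 5: pos2(id90) recv 90: ELECTED
Message ID 81 originates at pos 0; dropped at pos 2 in round 2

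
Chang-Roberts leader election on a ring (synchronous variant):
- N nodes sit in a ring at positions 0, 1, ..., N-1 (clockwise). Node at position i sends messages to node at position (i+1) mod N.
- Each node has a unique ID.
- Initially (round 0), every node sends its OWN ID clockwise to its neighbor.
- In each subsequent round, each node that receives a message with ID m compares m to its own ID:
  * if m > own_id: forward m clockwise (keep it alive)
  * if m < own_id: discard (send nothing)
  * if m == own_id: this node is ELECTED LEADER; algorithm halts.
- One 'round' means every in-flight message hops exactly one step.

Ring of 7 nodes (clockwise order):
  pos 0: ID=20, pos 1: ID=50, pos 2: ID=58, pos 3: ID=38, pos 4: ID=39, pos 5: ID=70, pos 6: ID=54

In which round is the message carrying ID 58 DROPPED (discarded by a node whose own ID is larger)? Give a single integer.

Round 1: pos1(id50) recv 20: drop; pos2(id58) recv 50: drop; pos3(id38) recv 58: fwd; pos4(id39) recv 38: drop; pos5(id70) recv 39: drop; pos6(id54) recv 70: fwd; pos0(id20) recv 54: fwd
Round 2: pos4(id39) recv 58: fwd; pos0(id20) recv 70: fwd; pos1(id50) recv 54: fwd
Round 3: pos5(id70) recv 58: drop; pos1(id50) recv 70: fwd; pos2(id58) recv 54: drop
Round 4: pos2(id58) recv 70: fwd
Round 5: pos3(id38) recv 70: fwd
Round 6: pos4(id39) recv 70: fwd
Round 7: pos5(id70) recv 70: ELECTED
Message ID 58 originates at pos 2; dropped at pos 5 in round 3

Answer: 3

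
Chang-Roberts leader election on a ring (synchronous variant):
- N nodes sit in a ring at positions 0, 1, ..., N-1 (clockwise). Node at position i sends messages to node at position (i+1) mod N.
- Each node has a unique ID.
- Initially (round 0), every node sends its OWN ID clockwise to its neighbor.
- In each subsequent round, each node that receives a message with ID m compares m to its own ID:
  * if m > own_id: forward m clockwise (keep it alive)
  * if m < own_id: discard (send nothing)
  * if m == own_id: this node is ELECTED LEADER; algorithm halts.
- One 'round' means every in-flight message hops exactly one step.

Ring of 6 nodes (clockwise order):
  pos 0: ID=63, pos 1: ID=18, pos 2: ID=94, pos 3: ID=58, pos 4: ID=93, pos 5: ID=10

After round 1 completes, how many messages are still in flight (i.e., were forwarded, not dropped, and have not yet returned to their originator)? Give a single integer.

Round 1: pos1(id18) recv 63: fwd; pos2(id94) recv 18: drop; pos3(id58) recv 94: fwd; pos4(id93) recv 58: drop; pos5(id10) recv 93: fwd; pos0(id63) recv 10: drop
After round 1: 3 messages still in flight

Answer: 3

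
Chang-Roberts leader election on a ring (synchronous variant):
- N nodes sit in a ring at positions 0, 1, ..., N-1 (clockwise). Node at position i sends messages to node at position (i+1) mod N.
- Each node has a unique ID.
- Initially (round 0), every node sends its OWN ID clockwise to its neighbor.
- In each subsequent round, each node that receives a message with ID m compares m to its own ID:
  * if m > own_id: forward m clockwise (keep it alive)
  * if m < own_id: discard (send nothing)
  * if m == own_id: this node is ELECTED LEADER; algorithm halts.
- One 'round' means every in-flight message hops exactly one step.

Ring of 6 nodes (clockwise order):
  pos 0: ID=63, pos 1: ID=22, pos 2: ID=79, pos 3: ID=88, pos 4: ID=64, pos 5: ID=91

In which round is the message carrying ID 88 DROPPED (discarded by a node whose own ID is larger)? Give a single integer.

Round 1: pos1(id22) recv 63: fwd; pos2(id79) recv 22: drop; pos3(id88) recv 79: drop; pos4(id64) recv 88: fwd; pos5(id91) recv 64: drop; pos0(id63) recv 91: fwd
Round 2: pos2(id79) recv 63: drop; pos5(id91) recv 88: drop; pos1(id22) recv 91: fwd
Round 3: pos2(id79) recv 91: fwd
Round 4: pos3(id88) recv 91: fwd
Round 5: pos4(id64) recv 91: fwd
Round 6: pos5(id91) recv 91: ELECTED
Message ID 88 originates at pos 3; dropped at pos 5 in round 2

Answer: 2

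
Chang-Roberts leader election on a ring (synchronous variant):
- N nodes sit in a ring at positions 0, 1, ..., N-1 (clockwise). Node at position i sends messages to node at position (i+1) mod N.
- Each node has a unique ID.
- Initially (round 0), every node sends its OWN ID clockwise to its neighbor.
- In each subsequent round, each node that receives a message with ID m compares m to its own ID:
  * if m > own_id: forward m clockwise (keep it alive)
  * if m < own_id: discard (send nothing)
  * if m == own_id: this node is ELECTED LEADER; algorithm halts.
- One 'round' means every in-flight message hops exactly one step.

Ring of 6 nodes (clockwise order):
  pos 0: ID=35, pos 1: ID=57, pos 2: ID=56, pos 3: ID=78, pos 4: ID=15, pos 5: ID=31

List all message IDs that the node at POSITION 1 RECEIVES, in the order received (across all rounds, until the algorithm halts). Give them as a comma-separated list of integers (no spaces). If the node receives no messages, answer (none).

Round 1: pos1(id57) recv 35: drop; pos2(id56) recv 57: fwd; pos3(id78) recv 56: drop; pos4(id15) recv 78: fwd; pos5(id31) recv 15: drop; pos0(id35) recv 31: drop
Round 2: pos3(id78) recv 57: drop; pos5(id31) recv 78: fwd
Round 3: pos0(id35) recv 78: fwd
Round 4: pos1(id57) recv 78: fwd
Round 5: pos2(id56) recv 78: fwd
Round 6: pos3(id78) recv 78: ELECTED

Answer: 35,78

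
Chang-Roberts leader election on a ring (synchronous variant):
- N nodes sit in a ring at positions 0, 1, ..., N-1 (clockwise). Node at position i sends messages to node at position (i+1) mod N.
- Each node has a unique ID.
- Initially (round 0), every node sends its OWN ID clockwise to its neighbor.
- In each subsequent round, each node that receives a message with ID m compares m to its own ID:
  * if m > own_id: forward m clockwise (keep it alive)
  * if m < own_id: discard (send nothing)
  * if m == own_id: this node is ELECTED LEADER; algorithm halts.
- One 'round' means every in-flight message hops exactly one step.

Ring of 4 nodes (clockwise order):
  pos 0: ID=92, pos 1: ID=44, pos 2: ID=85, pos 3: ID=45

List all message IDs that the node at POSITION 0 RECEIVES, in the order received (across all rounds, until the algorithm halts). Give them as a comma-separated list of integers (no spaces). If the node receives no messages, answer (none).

Answer: 45,85,92

Derivation:
Round 1: pos1(id44) recv 92: fwd; pos2(id85) recv 44: drop; pos3(id45) recv 85: fwd; pos0(id92) recv 45: drop
Round 2: pos2(id85) recv 92: fwd; pos0(id92) recv 85: drop
Round 3: pos3(id45) recv 92: fwd
Round 4: pos0(id92) recv 92: ELECTED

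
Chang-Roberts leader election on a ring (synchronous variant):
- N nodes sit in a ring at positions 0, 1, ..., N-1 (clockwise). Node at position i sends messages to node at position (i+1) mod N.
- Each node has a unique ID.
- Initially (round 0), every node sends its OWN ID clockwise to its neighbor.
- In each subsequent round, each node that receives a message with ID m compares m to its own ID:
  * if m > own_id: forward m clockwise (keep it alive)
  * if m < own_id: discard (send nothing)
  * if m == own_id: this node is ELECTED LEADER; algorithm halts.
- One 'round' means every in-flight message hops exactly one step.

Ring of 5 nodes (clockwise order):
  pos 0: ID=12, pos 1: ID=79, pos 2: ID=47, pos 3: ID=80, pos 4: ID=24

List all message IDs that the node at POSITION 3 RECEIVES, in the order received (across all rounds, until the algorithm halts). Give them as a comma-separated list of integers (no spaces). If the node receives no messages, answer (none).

Answer: 47,79,80

Derivation:
Round 1: pos1(id79) recv 12: drop; pos2(id47) recv 79: fwd; pos3(id80) recv 47: drop; pos4(id24) recv 80: fwd; pos0(id12) recv 24: fwd
Round 2: pos3(id80) recv 79: drop; pos0(id12) recv 80: fwd; pos1(id79) recv 24: drop
Round 3: pos1(id79) recv 80: fwd
Round 4: pos2(id47) recv 80: fwd
Round 5: pos3(id80) recv 80: ELECTED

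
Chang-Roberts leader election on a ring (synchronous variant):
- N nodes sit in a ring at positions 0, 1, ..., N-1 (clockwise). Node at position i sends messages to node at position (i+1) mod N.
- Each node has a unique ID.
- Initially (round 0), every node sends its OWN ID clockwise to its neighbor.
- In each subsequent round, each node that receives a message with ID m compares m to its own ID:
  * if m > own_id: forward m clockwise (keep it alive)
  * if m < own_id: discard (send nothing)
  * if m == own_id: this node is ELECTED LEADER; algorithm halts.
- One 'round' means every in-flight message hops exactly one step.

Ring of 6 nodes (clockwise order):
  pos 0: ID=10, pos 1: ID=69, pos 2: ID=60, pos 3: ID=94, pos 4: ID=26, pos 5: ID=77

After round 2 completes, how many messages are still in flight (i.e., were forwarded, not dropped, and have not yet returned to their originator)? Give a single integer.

Round 1: pos1(id69) recv 10: drop; pos2(id60) recv 69: fwd; pos3(id94) recv 60: drop; pos4(id26) recv 94: fwd; pos5(id77) recv 26: drop; pos0(id10) recv 77: fwd
Round 2: pos3(id94) recv 69: drop; pos5(id77) recv 94: fwd; pos1(id69) recv 77: fwd
After round 2: 2 messages still in flight

Answer: 2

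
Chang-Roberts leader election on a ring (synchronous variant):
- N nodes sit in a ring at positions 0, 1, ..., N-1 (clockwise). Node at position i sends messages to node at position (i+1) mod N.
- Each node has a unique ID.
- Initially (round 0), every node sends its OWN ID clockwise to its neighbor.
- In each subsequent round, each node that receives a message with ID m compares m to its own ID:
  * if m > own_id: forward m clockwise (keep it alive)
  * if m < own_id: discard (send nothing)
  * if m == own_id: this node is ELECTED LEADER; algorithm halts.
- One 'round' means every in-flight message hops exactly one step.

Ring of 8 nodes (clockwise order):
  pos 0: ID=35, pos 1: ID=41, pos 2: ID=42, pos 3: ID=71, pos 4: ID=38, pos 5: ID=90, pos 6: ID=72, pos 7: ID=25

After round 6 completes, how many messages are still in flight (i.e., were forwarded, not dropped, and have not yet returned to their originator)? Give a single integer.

Answer: 2

Derivation:
Round 1: pos1(id41) recv 35: drop; pos2(id42) recv 41: drop; pos3(id71) recv 42: drop; pos4(id38) recv 71: fwd; pos5(id90) recv 38: drop; pos6(id72) recv 90: fwd; pos7(id25) recv 72: fwd; pos0(id35) recv 25: drop
Round 2: pos5(id90) recv 71: drop; pos7(id25) recv 90: fwd; pos0(id35) recv 72: fwd
Round 3: pos0(id35) recv 90: fwd; pos1(id41) recv 72: fwd
Round 4: pos1(id41) recv 90: fwd; pos2(id42) recv 72: fwd
Round 5: pos2(id42) recv 90: fwd; pos3(id71) recv 72: fwd
Round 6: pos3(id71) recv 90: fwd; pos4(id38) recv 72: fwd
After round 6: 2 messages still in flight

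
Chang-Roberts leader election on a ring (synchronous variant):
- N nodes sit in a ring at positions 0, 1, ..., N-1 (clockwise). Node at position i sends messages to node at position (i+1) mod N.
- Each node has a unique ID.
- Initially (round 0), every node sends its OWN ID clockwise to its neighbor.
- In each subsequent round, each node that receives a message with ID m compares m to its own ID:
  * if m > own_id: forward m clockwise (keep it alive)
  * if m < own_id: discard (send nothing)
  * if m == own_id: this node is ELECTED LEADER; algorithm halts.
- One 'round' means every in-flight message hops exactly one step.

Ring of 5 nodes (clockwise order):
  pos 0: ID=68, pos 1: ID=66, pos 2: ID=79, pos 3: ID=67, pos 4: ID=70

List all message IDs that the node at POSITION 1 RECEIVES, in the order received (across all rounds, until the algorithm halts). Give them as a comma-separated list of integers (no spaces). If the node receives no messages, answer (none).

Answer: 68,70,79

Derivation:
Round 1: pos1(id66) recv 68: fwd; pos2(id79) recv 66: drop; pos3(id67) recv 79: fwd; pos4(id70) recv 67: drop; pos0(id68) recv 70: fwd
Round 2: pos2(id79) recv 68: drop; pos4(id70) recv 79: fwd; pos1(id66) recv 70: fwd
Round 3: pos0(id68) recv 79: fwd; pos2(id79) recv 70: drop
Round 4: pos1(id66) recv 79: fwd
Round 5: pos2(id79) recv 79: ELECTED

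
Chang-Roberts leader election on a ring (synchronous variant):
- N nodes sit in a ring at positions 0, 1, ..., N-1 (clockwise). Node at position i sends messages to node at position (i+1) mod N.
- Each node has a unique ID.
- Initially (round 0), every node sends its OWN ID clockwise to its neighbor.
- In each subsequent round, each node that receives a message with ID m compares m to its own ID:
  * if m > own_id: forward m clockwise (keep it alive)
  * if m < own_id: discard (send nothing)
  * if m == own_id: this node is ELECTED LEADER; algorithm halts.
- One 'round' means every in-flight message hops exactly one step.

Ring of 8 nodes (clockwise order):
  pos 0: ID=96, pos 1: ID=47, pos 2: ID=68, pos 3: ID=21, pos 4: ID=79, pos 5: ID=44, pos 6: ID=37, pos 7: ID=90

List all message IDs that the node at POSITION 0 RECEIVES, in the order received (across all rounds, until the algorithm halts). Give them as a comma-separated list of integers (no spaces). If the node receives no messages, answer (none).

Answer: 90,96

Derivation:
Round 1: pos1(id47) recv 96: fwd; pos2(id68) recv 47: drop; pos3(id21) recv 68: fwd; pos4(id79) recv 21: drop; pos5(id44) recv 79: fwd; pos6(id37) recv 44: fwd; pos7(id90) recv 37: drop; pos0(id96) recv 90: drop
Round 2: pos2(id68) recv 96: fwd; pos4(id79) recv 68: drop; pos6(id37) recv 79: fwd; pos7(id90) recv 44: drop
Round 3: pos3(id21) recv 96: fwd; pos7(id90) recv 79: drop
Round 4: pos4(id79) recv 96: fwd
Round 5: pos5(id44) recv 96: fwd
Round 6: pos6(id37) recv 96: fwd
Round 7: pos7(id90) recv 96: fwd
Round 8: pos0(id96) recv 96: ELECTED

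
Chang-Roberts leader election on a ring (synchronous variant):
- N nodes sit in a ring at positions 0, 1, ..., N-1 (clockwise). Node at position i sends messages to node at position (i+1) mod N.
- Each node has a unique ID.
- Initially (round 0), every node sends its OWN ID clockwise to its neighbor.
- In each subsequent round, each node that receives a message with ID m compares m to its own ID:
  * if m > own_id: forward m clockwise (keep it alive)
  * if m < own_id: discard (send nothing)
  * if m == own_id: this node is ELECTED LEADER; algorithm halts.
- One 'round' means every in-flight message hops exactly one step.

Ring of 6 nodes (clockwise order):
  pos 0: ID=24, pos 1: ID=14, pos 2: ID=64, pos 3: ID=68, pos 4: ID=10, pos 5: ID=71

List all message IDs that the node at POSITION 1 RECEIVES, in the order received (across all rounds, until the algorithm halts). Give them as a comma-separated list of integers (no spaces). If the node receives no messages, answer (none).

Round 1: pos1(id14) recv 24: fwd; pos2(id64) recv 14: drop; pos3(id68) recv 64: drop; pos4(id10) recv 68: fwd; pos5(id71) recv 10: drop; pos0(id24) recv 71: fwd
Round 2: pos2(id64) recv 24: drop; pos5(id71) recv 68: drop; pos1(id14) recv 71: fwd
Round 3: pos2(id64) recv 71: fwd
Round 4: pos3(id68) recv 71: fwd
Round 5: pos4(id10) recv 71: fwd
Round 6: pos5(id71) recv 71: ELECTED

Answer: 24,71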